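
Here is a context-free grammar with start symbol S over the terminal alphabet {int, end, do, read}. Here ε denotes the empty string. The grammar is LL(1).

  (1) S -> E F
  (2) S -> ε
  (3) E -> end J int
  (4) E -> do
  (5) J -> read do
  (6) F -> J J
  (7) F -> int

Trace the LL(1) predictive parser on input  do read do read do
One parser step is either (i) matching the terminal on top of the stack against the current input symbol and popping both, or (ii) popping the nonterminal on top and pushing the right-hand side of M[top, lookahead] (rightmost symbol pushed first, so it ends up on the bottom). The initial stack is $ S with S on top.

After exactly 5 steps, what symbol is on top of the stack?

     Stack   Input                 Action
  1  $ S     do read do read do $  expand S -> E F
  2  $ F E   do read do read do $  expand E -> do
  3  $ F do  do read do read do $  match do
  4  $ F     read do read do $     expand F -> J J
  5  $ J J   read do read do $     expand J -> read do
Stack after step 5: $ J do read (top = read).

read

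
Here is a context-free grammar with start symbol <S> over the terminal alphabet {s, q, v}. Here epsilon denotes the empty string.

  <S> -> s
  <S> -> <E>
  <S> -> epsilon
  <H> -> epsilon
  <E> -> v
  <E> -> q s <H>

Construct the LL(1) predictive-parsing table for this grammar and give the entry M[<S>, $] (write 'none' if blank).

FIRST(<H>): from <H>->epsilon we get {epsilon}. So FIRST(<H>) = {epsilon}.
FIRST(<E>): from <E>->v we get {v}; from <E>->q s <H> we get {q}. So FIRST(<E>) = {q, v}.
FIRST(<S>): from <S>->s we get {s}; from <S>-><E> we get {q, v}; from <S>->epsilon we get {epsilon}. So FIRST(<S>) = {epsilon, q, s, v}.
FOLLOW(<S>) includes $ since <S> is the start symbol.
FOLLOW(<S>): <S> appears on no right-hand side. Thus FOLLOW(<S>) = {$}.
For <S> -> s: FIRST(s) = {s}, so it goes in M[<S>, t] for t ∈ {s}.
For <S> -> <E>: FIRST(<E>) = {q, v}, so it goes in M[<S>, t] for t ∈ {q, v}.
For <S> -> epsilon: FIRST(epsilon) = {epsilon}, so it goes in M[<S>, t] for t ∈ {}; since epsilon ∈ FIRST, also for every t ∈ FOLLOW(<S>) = {$}.

<S> -> epsilon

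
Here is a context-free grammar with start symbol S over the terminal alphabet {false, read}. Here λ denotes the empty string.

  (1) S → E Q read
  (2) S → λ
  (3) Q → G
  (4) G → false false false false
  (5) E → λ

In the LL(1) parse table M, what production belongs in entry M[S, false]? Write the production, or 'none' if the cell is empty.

S → E Q read

FIRST(G) = {false}
FIRST(E) = {λ}
FIRST(Q) = {false}  (via G)
FIRST(S) = {λ, false}  (via E Q read)
FOLLOW(S) includes $ since S is the start symbol.
FOLLOW(S): S appears on no right-hand side. Thus FOLLOW(S) = {$}.
For S → E Q read: FIRST(E Q read) = {false}, so it goes in M[S, t] for t ∈ {false}.
For S → λ: FIRST(λ) = {λ}, so it goes in M[S, t] for t ∈ {}; since λ ∈ FIRST, also for every t ∈ FOLLOW(S) = {$}.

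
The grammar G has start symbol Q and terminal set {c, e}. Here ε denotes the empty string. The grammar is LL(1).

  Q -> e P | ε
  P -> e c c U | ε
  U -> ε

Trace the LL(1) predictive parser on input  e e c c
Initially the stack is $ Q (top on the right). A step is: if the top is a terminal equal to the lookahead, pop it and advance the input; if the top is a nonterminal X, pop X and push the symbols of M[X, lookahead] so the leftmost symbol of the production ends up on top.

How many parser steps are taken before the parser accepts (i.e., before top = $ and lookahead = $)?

7

     Stack      Input      Action
  1  $ Q        e e c c $  expand Q -> e P
  2  $ P e      e e c c $  match e
  3  $ P        e c c $    expand P -> e c c U
  4  $ U c c e  e c c $    match e
  5  $ U c c    c c $      match c
  6  $ U c      c $        match c
  7  $ U        $          expand U -> ε
Accept reached after 7 steps.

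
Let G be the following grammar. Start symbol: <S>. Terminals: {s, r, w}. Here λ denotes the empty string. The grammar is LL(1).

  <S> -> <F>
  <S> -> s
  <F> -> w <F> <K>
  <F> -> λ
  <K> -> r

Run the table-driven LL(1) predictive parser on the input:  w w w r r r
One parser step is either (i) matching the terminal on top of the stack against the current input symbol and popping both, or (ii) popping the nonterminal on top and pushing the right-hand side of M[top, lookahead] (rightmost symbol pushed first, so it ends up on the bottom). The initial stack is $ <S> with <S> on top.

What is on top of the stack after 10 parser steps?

<K>

      Stack                Input          Action
   1  $ <S>                w w w r r r $  expand <S> -> <F>
   2  $ <F>                w w w r r r $  expand <F> -> w <F> <K>
   3  $ <K> <F> w          w w w r r r $  match w
   4  $ <K> <F>            w w r r r $    expand <F> -> w <F> <K>
   5  $ <K> <K> <F> w      w w r r r $    match w
   6  $ <K> <K> <F>        w r r r $      expand <F> -> w <F> <K>
   7  $ <K> <K> <K> <F> w  w r r r $      match w
   8  $ <K> <K> <K> <F>    r r r $        expand <F> -> λ
   9  $ <K> <K> <K>        r r r $        expand <K> -> r
  10  $ <K> <K> r          r r r $        match r
Stack after step 10: $ <K> <K> (top = <K>).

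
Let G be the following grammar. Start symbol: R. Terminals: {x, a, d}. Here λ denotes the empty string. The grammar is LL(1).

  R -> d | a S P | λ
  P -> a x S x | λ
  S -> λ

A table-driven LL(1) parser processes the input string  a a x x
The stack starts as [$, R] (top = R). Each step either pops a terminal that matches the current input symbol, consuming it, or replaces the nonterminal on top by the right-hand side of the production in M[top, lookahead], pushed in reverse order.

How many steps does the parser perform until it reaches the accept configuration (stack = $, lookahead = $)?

step 1: stack=$ R  input=a a x x $  — expand R -> a S P
step 2: stack=$ P S a  input=a a x x $  — match a
step 3: stack=$ P S  input=a x x $  — expand S -> λ
step 4: stack=$ P  input=a x x $  — expand P -> a x S x
step 5: stack=$ x S x a  input=a x x $  — match a
step 6: stack=$ x S x  input=x x $  — match x
step 7: stack=$ x S  input=x $  — expand S -> λ
step 8: stack=$ x  input=x $  — match x
Accept reached after 8 steps.

8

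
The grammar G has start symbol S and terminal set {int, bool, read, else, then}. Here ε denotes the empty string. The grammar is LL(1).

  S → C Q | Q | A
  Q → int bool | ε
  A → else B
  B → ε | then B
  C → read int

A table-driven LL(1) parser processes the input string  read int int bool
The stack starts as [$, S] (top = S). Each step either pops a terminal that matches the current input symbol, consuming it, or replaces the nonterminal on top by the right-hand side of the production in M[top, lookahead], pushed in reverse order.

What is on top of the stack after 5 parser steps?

     Stack         Input                Action
  1  $ S           read int int bool $  expand S → C Q
  2  $ Q C         read int int bool $  expand C → read int
  3  $ Q int read  read int int bool $  match read
  4  $ Q int       int int bool $       match int
  5  $ Q           int bool $           expand Q → int bool
Stack after step 5: $ bool int (top = int).

int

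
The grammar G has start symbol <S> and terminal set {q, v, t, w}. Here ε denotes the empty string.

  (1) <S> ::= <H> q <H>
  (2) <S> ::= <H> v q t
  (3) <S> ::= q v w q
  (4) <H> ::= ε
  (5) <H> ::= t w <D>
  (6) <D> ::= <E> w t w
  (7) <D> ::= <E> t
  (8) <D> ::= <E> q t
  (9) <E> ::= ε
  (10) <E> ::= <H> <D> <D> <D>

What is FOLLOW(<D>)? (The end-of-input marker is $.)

FIRST(<H>) = {ε, t}
FIRST(<S>) = {q, t, v}  (via <H> q <H>, <H> v q t)
FIRST(<D>) = {q, t, w}  (via <E> w t w, <E> t, <E> q t)
FIRST(<E>) = {ε, q, t, w}  (via <H> <D> <D> <D>)
FOLLOW(<S>) includes $ since <S> is the start symbol.
FOLLOW(<S>): <S> appears on no right-hand side. Thus FOLLOW(<S>) = {$}.
FOLLOW(<H>): in <S>::=<H> q <H> (occurrence 1), <H> is followed by q <H> with FIRST {q}; in <S>::=<H> q <H> (occurrence 2), the suffix after <H> is empty, so FOLLOW(<H>) ⊇ FOLLOW(<S>) = {$}; in <S>::=<H> v q t, <H> is followed by v q t with FIRST {v}; in <E>::=<H> <D> <D> <D>, <H> is followed by <D> <D> <D> with FIRST {q, t, w}. Thus FOLLOW(<H>) = {$, q, t, v, w}.
FOLLOW(<E>): in <D>::=<E> w t w, <E> is followed by w t w with FIRST {w}; in <D>::=<E> t, <E> is followed by t with FIRST {t}; in <D>::=<E> q t, <E> is followed by q t with FIRST {q}. Thus FOLLOW(<E>) = {q, t, w}.
FOLLOW(<D>): in <H>::=t w <D>, the suffix after <D> is empty, so FOLLOW(<D>) ⊇ FOLLOW(<H>) = {$, q, t, v, w}; in <E>::=<H> <D> <D> <D> (occurrence 1), <D> is followed by <D> <D> with FIRST {q, t, w}; in <E>::=<H> <D> <D> <D> (occurrence 2), <D> is followed by <D> with FIRST {q, t, w}; in <E>::=<H> <D> <D> <D> (occurrence 3), the suffix after <D> is empty, so FOLLOW(<D>) ⊇ FOLLOW(<E>) = {q, t, w}. Thus FOLLOW(<D>) = {$, q, t, v, w}.

{$, q, t, v, w}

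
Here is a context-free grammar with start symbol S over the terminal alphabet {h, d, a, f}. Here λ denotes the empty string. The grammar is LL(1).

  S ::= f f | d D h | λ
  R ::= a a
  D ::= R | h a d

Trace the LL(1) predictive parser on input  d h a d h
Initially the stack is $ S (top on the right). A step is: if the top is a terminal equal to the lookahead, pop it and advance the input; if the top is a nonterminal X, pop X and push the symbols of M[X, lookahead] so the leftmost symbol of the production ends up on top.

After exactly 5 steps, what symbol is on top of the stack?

d

step 1: stack=$ S  input=d h a d h $  — expand S ::= d D h
step 2: stack=$ h D d  input=d h a d h $  — match d
step 3: stack=$ h D  input=h a d h $  — expand D ::= h a d
step 4: stack=$ h d a h  input=h a d h $  — match h
step 5: stack=$ h d a  input=a d h $  — match a
Stack after step 5: $ h d (top = d).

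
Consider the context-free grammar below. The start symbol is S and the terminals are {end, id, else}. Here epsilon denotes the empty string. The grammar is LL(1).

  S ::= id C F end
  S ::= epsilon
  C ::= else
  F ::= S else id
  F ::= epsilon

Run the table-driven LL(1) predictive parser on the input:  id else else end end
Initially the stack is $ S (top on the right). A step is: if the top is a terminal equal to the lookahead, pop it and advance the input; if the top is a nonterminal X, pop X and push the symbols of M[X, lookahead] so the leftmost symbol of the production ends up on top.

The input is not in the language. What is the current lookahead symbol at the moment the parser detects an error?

end

     Stack            Input                   Action
  1  $ S              id else else end end $  expand S ::= id C F end
  2  $ end F C id     id else else end end $  match id
  3  $ end F C        else else end end $     expand C ::= else
  4  $ end F else     else else end end $     match else
  5  $ end F          else end end $          expand F ::= S else id
  6  $ end id else S  else end end $          expand S ::= epsilon
  7  $ end id else    else end end $          match else
  8  $ end id         end end $               error: top is terminal id but lookahead is end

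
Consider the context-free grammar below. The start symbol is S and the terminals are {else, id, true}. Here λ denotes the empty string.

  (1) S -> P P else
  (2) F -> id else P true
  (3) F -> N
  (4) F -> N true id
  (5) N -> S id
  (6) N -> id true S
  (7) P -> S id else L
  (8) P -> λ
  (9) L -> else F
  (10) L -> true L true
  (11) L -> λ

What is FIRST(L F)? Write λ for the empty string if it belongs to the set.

{else, id, true}

FIRST(L): from L->else F we get {else}; from L->true L true we get {true}; from L->λ we get {λ}. So FIRST(L) = {λ, else, true}.
FIRST(S): from S->P P else we get {else}. So FIRST(S) = {else}.
FIRST(N): from N->S id we get {else}; from N->id true S we get {id}. So FIRST(N) = {else, id}.
FIRST(P): from P->S id else L we get {else}; from P->λ we get {λ}. So FIRST(P) = {λ, else}.
FIRST(F): from F->id else P true we get {id}; from F->N we get {else, id}; from F->N true id we get {else, id}. So FIRST(F) = {else, id}.
FIRST(L F): take FIRST of each symbol in turn, carrying on past any symbol whose FIRST contains λ; result {else, id, true}.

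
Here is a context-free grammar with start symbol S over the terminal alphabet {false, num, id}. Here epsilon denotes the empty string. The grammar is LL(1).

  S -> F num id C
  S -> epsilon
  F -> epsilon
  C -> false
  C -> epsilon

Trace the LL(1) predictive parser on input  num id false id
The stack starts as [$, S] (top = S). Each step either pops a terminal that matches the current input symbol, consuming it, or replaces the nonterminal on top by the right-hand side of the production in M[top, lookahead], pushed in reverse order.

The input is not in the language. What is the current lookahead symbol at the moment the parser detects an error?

     Stack         Input              Action
  1  $ S           num id false id $  expand S -> F num id C
  2  $ C id num F  num id false id $  expand F -> epsilon
  3  $ C id num    num id false id $  match num
  4  $ C id        id false id $      match id
  5  $ C           false id $         expand C -> false
  6  $ false       false id $         match false
  7  $             id $               error: stack empty but input remains

id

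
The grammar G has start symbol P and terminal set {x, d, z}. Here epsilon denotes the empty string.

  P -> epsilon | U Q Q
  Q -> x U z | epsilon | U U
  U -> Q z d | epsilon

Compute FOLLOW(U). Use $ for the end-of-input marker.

FIRST(P) = {epsilon, x, z}  (via U Q Q)
FIRST(Q) = {epsilon, x, z}  (via U U)
FIRST(U) = {epsilon, x, z}  (via Q z d)
FOLLOW(P) includes $ since P is the start symbol.
FOLLOW(P): P appears on no right-hand side. Thus FOLLOW(P) = {$}.
FOLLOW(Q): in P->U Q Q (occurrence 1), Q is followed by Q with FIRST {epsilon, x, z}; in P->U Q Q (occurrence 1), the suffix after Q is nullable, so FOLLOW(Q) ⊇ FOLLOW(P) = {$}; in P->U Q Q (occurrence 2), the suffix after Q is empty, so FOLLOW(Q) ⊇ FOLLOW(P) = {$}; in U->Q z d, Q is followed by z d with FIRST {z}. Thus FOLLOW(Q) = {$, x, z}.
FOLLOW(U): in P->U Q Q, U is followed by Q Q with FIRST {epsilon, x, z}; in P->U Q Q, the suffix after U is nullable, so FOLLOW(U) ⊇ FOLLOW(P) = {$}; in Q->x U z, U is followed by z with FIRST {z}; in Q->U U (occurrence 1), U is followed by U with FIRST {epsilon, x, z}; in Q->U U (occurrence 1), the suffix after U is nullable, so FOLLOW(U) ⊇ FOLLOW(Q) = {$, x, z}; in Q->U U (occurrence 2), the suffix after U is empty, so FOLLOW(U) ⊇ FOLLOW(Q) = {$, x, z}. Thus FOLLOW(U) = {$, x, z}.

{$, x, z}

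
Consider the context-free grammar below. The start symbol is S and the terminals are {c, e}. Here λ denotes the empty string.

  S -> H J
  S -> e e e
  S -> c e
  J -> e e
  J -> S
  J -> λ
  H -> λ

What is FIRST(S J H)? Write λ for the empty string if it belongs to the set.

FIRST(H): from H->λ we get {λ}. So FIRST(H) = {λ}.
FIRST(S): from S->H J we get {λ, c, e}; from S->e e e we get {e}; from S->c e we get {c}. So FIRST(S) = {λ, c, e}.
FIRST(J): from J->e e we get {e}; from J->S we get {λ, c, e}; from J->λ we get {λ}. So FIRST(J) = {λ, c, e}.
FIRST(S J H): take FIRST of each symbol in turn, carrying on past any symbol whose FIRST contains λ; result {λ, c, e}.

{λ, c, e}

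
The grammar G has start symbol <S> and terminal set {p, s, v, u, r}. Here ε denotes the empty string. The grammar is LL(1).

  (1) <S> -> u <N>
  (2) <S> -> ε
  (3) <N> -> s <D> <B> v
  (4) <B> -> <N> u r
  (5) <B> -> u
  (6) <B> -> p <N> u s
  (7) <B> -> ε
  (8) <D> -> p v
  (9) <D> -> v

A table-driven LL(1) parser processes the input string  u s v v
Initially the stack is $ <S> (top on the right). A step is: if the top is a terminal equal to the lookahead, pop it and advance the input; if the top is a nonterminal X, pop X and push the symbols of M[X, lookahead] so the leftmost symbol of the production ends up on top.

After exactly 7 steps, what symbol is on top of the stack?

     Stack          Input      Action
  1  $ <S>          u s v v $  expand <S> -> u <N>
  2  $ <N> u        u s v v $  match u
  3  $ <N>          s v v $    expand <N> -> s <D> <B> v
  4  $ v <B> <D> s  s v v $    match s
  5  $ v <B> <D>    v v $      expand <D> -> v
  6  $ v <B> v      v v $      match v
  7  $ v <B>        v $        expand <B> -> ε
Stack after step 7: $ v (top = v).

v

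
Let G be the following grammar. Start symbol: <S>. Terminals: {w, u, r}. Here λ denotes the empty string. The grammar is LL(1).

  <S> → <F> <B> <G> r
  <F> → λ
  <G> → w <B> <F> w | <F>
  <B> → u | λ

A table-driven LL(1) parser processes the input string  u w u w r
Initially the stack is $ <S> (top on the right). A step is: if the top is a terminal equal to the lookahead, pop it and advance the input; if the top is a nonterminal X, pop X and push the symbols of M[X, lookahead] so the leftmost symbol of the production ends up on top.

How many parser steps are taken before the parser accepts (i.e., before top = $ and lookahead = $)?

      Stack            Input        Action
   1  $ <S>            u w u w r $  expand <S> → <F> <B> <G> r
   2  $ r <G> <B> <F>  u w u w r $  expand <F> → λ
   3  $ r <G> <B>      u w u w r $  expand <B> → u
   4  $ r <G> u        u w u w r $  match u
   5  $ r <G>          w u w r $    expand <G> → w <B> <F> w
   6  $ r w <F> <B> w  w u w r $    match w
   7  $ r w <F> <B>    u w r $      expand <B> → u
   8  $ r w <F> u      u w r $      match u
   9  $ r w <F>        w r $        expand <F> → λ
  10  $ r w            w r $        match w
  11  $ r              r $          match r
Accept reached after 11 steps.

11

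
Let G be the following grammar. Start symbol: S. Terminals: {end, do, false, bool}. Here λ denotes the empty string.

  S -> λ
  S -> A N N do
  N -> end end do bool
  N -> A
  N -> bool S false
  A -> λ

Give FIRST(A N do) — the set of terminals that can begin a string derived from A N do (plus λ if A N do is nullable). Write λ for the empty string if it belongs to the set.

{bool, do, end}

FIRST(A) = {λ}
FIRST(N) = {λ, bool, end}  (via A)
FIRST(S) = {λ, bool, do, end}  (via A N N do)
FIRST(A N do): take FIRST of each symbol in turn, carrying on past any symbol whose FIRST contains λ; result {bool, do, end}.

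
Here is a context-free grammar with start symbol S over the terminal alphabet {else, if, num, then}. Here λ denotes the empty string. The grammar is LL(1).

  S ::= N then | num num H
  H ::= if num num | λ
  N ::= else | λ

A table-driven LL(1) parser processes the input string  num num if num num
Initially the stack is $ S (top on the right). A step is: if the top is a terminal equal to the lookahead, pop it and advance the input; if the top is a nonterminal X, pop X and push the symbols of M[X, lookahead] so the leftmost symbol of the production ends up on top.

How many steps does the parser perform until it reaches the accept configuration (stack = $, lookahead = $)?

7

     Stack         Input                 Action
  1  $ S           num num if num num $  expand S ::= num num H
  2  $ H num num   num num if num num $  match num
  3  $ H num       num if num num $      match num
  4  $ H           if num num $          expand H ::= if num num
  5  $ num num if  if num num $          match if
  6  $ num num     num num $             match num
  7  $ num         num $                 match num
Accept reached after 7 steps.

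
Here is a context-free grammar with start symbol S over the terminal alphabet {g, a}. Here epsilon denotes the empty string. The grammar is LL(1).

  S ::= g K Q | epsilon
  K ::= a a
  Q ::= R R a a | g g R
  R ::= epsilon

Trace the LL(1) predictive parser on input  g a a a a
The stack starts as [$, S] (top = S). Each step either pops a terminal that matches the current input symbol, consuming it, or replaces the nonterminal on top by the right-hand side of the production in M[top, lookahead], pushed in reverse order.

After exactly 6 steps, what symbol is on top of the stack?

R

step 1: stack=$ S  input=g a a a a $  — expand S ::= g K Q
step 2: stack=$ Q K g  input=g a a a a $  — match g
step 3: stack=$ Q K  input=a a a a $  — expand K ::= a a
step 4: stack=$ Q a a  input=a a a a $  — match a
step 5: stack=$ Q a  input=a a a $  — match a
step 6: stack=$ Q  input=a a $  — expand Q ::= R R a a
Stack after step 6: $ a a R R (top = R).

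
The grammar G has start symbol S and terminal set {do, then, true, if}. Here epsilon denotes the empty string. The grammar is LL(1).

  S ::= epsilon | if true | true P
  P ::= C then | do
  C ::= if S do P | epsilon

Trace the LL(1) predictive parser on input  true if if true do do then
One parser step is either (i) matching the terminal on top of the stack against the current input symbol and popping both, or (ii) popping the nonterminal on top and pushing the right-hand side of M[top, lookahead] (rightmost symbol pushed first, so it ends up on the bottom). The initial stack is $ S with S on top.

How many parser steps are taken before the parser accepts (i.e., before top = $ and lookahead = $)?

12

step 1: stack=$ S  input=true if if true do do then $  — expand S ::= true P
step 2: stack=$ P true  input=true if if true do do then $  — match true
step 3: stack=$ P  input=if if true do do then $  — expand P ::= C then
step 4: stack=$ then C  input=if if true do do then $  — expand C ::= if S do P
step 5: stack=$ then P do S if  input=if if true do do then $  — match if
step 6: stack=$ then P do S  input=if true do do then $  — expand S ::= if true
step 7: stack=$ then P do true if  input=if true do do then $  — match if
step 8: stack=$ then P do true  input=true do do then $  — match true
step 9: stack=$ then P do  input=do do then $  — match do
step 10: stack=$ then P  input=do then $  — expand P ::= do
step 11: stack=$ then do  input=do then $  — match do
step 12: stack=$ then  input=then $  — match then
Accept reached after 12 steps.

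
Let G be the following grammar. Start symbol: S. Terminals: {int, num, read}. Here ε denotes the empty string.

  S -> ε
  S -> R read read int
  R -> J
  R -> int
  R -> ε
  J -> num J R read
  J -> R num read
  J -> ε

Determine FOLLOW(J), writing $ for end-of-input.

{int, num, read}

FIRST(S) = {ε, int, num, read}  (via R read read int)
FIRST(R) = {ε, int, num}  (via J)
FIRST(J) = {ε, int, num}  (via R num read)
FOLLOW(S) includes $ since S is the start symbol.
FOLLOW(S): S appears on no right-hand side. Thus FOLLOW(S) = {$}.
FOLLOW(R): in S->R read read int, R is followed by read read int with FIRST {read}; in J->num J R read, R is followed by read with FIRST {read}; in J->R num read, R is followed by num read with FIRST {num}. Thus FOLLOW(R) = {num, read}.
FOLLOW(J): in R->J, the suffix after J is empty, so FOLLOW(J) ⊇ FOLLOW(R) = {num, read}; in J->num J R read, J is followed by R read with FIRST {int, num, read}. Thus FOLLOW(J) = {int, num, read}.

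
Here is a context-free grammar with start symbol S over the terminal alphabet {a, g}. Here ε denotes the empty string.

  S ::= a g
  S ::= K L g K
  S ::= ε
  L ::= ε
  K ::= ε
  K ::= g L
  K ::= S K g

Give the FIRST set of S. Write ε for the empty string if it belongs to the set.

{ε, a, g}

FIRST(L) = {ε}
FIRST(S) = {ε, a, g}  (via K L g K)
FIRST(K) = {ε, a, g}  (via S K g)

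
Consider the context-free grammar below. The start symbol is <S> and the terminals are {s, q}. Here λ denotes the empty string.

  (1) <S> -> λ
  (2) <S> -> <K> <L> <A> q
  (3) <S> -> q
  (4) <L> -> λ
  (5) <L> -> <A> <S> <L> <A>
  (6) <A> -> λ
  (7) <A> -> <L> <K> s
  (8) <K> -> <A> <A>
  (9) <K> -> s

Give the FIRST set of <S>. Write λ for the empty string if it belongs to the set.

{λ, q, s}

FIRST(<S>): from <S>->λ we get {λ}; from <S>-><K> <L> <A> q we get {q, s}; from <S>->q we get {q}. So FIRST(<S>) = {λ, q, s}.
FIRST(<L>): from <L>->λ we get {λ}; from <L>-><A> <S> <L> <A> we get {λ, q, s}. So FIRST(<L>) = {λ, q, s}.
FIRST(<A>): from <A>->λ we get {λ}; from <A>-><L> <K> s we get {q, s}. So FIRST(<A>) = {λ, q, s}.
FIRST(<K>): from <K>-><A> <A> we get {λ, q, s}; from <K>->s we get {s}. So FIRST(<K>) = {λ, q, s}.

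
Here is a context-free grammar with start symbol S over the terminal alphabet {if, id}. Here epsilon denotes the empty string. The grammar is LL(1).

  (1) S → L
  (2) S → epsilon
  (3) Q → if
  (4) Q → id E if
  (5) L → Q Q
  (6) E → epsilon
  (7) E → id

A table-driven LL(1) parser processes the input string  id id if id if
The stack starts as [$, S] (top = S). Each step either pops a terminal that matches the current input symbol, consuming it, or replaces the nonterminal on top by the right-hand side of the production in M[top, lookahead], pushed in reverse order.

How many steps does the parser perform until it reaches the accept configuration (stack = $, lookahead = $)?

      Stack        Input             Action
   1  $ S          id id if id if $  expand S → L
   2  $ L          id id if id if $  expand L → Q Q
   3  $ Q Q        id id if id if $  expand Q → id E if
   4  $ Q if E id  id id if id if $  match id
   5  $ Q if E     id if id if $     expand E → id
   6  $ Q if id    id if id if $     match id
   7  $ Q if       if id if $        match if
   8  $ Q          id if $           expand Q → id E if
   9  $ if E id    id if $           match id
  10  $ if E       if $              expand E → epsilon
  11  $ if         if $              match if
Accept reached after 11 steps.

11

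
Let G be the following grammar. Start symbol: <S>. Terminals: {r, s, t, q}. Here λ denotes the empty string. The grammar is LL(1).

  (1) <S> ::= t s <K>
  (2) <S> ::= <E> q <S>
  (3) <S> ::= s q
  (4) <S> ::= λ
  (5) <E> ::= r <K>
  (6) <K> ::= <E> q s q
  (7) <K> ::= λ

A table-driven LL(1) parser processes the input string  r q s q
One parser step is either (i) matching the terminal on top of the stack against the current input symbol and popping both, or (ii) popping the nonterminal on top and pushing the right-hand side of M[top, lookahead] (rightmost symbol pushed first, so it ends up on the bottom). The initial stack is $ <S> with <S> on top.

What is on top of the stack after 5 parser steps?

<S>

step 1: stack=$ <S>  input=r q s q $  — expand <S> ::= <E> q <S>
step 2: stack=$ <S> q <E>  input=r q s q $  — expand <E> ::= r <K>
step 3: stack=$ <S> q <K> r  input=r q s q $  — match r
step 4: stack=$ <S> q <K>  input=q s q $  — expand <K> ::= λ
step 5: stack=$ <S> q  input=q s q $  — match q
Stack after step 5: $ <S> (top = <S>).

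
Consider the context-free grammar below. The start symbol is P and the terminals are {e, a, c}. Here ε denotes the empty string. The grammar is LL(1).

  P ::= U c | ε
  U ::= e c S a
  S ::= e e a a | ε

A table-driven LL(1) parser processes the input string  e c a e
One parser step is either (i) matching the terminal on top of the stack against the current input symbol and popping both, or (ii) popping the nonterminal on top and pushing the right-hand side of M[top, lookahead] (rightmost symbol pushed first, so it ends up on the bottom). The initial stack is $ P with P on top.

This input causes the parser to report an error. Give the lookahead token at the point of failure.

     Stack        Input      Action
  1  $ P          e c a e $  expand P ::= U c
  2  $ c U        e c a e $  expand U ::= e c S a
  3  $ c a S c e  e c a e $  match e
  4  $ c a S c    c a e $    match c
  5  $ c a S      a e $      expand S ::= ε
  6  $ c a        a e $      match a
  7  $ c          e $        error: top is terminal c but lookahead is e

e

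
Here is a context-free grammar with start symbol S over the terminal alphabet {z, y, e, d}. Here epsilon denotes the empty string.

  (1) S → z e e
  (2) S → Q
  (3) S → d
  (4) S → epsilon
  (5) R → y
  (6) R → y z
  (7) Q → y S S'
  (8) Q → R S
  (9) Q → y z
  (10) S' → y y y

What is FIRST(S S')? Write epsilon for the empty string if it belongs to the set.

FIRST(R): from R→y we get {y}; from R→y z we get {y}. So FIRST(R) = {y}.
FIRST(S'): from S'→y y y we get {y}. So FIRST(S') = {y}.
FIRST(Q): from Q→y S S' we get {y}; from Q→R S we get {y}; from Q→y z we get {y}. So FIRST(Q) = {y}.
FIRST(S): from S→z e e we get {z}; from S→Q we get {y}; from S→d we get {d}; from S→epsilon we get {epsilon}. So FIRST(S) = {epsilon, d, y, z}.
FIRST(S S'): take FIRST of each symbol in turn, carrying on past any symbol whose FIRST contains epsilon; result {d, y, z}.

{d, y, z}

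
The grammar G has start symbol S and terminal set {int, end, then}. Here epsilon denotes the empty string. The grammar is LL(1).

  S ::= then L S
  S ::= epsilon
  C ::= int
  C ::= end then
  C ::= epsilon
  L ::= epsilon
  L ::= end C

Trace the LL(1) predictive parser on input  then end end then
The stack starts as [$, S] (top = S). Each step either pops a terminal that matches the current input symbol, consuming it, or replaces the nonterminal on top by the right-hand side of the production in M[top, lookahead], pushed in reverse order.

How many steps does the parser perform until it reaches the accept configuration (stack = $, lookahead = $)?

     Stack         Input                Action
  1  $ S           then end end then $  expand S ::= then L S
  2  $ S L then    then end end then $  match then
  3  $ S L         end end then $       expand L ::= end C
  4  $ S C end     end end then $       match end
  5  $ S C         end then $           expand C ::= end then
  6  $ S then end  end then $           match end
  7  $ S then      then $               match then
  8  $ S           $                    expand S ::= epsilon
Accept reached after 8 steps.

8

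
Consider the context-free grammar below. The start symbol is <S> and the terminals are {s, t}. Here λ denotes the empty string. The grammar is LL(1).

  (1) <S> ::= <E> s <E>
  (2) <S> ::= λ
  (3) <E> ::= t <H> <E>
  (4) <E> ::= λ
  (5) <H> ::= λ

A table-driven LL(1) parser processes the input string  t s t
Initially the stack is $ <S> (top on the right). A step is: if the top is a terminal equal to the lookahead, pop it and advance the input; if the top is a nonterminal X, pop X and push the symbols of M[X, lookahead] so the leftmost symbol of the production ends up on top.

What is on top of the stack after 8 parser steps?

<H>

step 1: stack=$ <S>  input=t s t $  — expand <S> ::= <E> s <E>
step 2: stack=$ <E> s <E>  input=t s t $  — expand <E> ::= t <H> <E>
step 3: stack=$ <E> s <E> <H> t  input=t s t $  — match t
step 4: stack=$ <E> s <E> <H>  input=s t $  — expand <H> ::= λ
step 5: stack=$ <E> s <E>  input=s t $  — expand <E> ::= λ
step 6: stack=$ <E> s  input=s t $  — match s
step 7: stack=$ <E>  input=t $  — expand <E> ::= t <H> <E>
step 8: stack=$ <E> <H> t  input=t $  — match t
Stack after step 8: $ <E> <H> (top = <H>).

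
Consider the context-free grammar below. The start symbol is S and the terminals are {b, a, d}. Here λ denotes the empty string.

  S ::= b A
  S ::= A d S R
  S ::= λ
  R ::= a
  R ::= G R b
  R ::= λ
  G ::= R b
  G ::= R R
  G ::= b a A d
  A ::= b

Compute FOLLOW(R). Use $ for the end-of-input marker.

FIRST(A): from A::=b we get {b}. So FIRST(A) = {b}.
FIRST(S): from S::=b A we get {b}; from S::=A d S R we get {b}; from S::=λ we get {λ}. So FIRST(S) = {λ, b}.
FIRST(R): from R::=a we get {a}; from R::=G R b we get {a, b}; from R::=λ we get {λ}. So FIRST(R) = {λ, a, b}.
FIRST(G): from G::=R b we get {a, b}; from G::=R R we get {λ, a, b}; from G::=b a A d we get {b}. So FIRST(G) = {λ, a, b}.
FOLLOW(S) includes $ since S is the start symbol.
FOLLOW(S): in S::=A d S R, S is followed by R with FIRST {λ, a, b}; in S::=A d S R, the suffix after S is nullable (adds nothing new). Thus FOLLOW(S) = {$, a, b}.
FOLLOW(G): in R::=G R b, G is followed by R b with FIRST {a, b}. Thus FOLLOW(G) = {a, b}.
FOLLOW(R): in S::=A d S R, the suffix after R is empty, so FOLLOW(R) ⊇ FOLLOW(S) = {$, a, b}; in R::=G R b, R is followed by b with FIRST {b}; in G::=R b, R is followed by b with FIRST {b}; in G::=R R (occurrence 1), R is followed by R with FIRST {λ, a, b}; in G::=R R (occurrence 1), the suffix after R is nullable, so FOLLOW(R) ⊇ FOLLOW(G) = {a, b}; in G::=R R (occurrence 2), the suffix after R is empty, so FOLLOW(R) ⊇ FOLLOW(G) = {a, b}. Thus FOLLOW(R) = {$, a, b}.
FOLLOW(A): in S::=b A, the suffix after A is empty, so FOLLOW(A) ⊇ FOLLOW(S) = {$, a, b}; in S::=A d S R, A is followed by d S R with FIRST {d}; in G::=b a A d, A is followed by d with FIRST {d}. Thus FOLLOW(A) = {$, a, b, d}.

{$, a, b}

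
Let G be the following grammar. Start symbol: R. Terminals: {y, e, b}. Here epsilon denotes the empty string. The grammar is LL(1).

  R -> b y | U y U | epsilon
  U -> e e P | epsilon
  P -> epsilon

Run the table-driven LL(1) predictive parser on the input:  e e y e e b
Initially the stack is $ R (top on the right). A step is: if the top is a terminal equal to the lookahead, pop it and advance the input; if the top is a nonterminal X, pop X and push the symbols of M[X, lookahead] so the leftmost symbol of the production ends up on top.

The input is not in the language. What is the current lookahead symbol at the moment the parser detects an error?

step 1: stack=$ R  input=e e y e e b $  — expand R -> U y U
step 2: stack=$ U y U  input=e e y e e b $  — expand U -> e e P
step 3: stack=$ U y P e e  input=e e y e e b $  — match e
step 4: stack=$ U y P e  input=e y e e b $  — match e
step 5: stack=$ U y P  input=y e e b $  — expand P -> epsilon
step 6: stack=$ U y  input=y e e b $  — match y
step 7: stack=$ U  input=e e b $  — expand U -> e e P
step 8: stack=$ P e e  input=e e b $  — match e
step 9: stack=$ P e  input=e b $  — match e
step 10: stack=$ P  input=b $  — error: M[P, b] is empty

b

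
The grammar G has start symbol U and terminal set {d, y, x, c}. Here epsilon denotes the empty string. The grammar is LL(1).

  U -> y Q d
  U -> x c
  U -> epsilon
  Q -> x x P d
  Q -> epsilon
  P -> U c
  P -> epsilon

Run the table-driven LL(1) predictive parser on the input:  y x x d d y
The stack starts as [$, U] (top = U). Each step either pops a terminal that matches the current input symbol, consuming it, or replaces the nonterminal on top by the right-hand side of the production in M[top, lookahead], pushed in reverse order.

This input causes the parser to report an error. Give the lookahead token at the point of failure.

     Stack        Input          Action
  1  $ U          y x x d d y $  expand U -> y Q d
  2  $ d Q y      y x x d d y $  match y
  3  $ d Q        x x d d y $    expand Q -> x x P d
  4  $ d d P x x  x x d d y $    match x
  5  $ d d P x    x d d y $      match x
  6  $ d d P      d d y $        expand P -> epsilon
  7  $ d d        d d y $        match d
  8  $ d          d y $          match d
  9  $            y $            error: stack empty but input remains

y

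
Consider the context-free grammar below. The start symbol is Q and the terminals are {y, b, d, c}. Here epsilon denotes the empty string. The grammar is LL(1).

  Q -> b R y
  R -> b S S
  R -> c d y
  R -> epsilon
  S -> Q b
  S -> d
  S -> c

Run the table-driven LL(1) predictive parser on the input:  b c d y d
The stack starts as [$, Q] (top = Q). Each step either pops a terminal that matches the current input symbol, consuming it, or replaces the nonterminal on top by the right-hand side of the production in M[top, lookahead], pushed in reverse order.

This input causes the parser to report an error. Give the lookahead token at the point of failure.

d

     Stack      Input        Action
  1  $ Q        b c d y d $  expand Q -> b R y
  2  $ y R b    b c d y d $  match b
  3  $ y R      c d y d $    expand R -> c d y
  4  $ y y d c  c d y d $    match c
  5  $ y y d    d y d $      match d
  6  $ y y      y d $        match y
  7  $ y        d $          error: top is terminal y but lookahead is d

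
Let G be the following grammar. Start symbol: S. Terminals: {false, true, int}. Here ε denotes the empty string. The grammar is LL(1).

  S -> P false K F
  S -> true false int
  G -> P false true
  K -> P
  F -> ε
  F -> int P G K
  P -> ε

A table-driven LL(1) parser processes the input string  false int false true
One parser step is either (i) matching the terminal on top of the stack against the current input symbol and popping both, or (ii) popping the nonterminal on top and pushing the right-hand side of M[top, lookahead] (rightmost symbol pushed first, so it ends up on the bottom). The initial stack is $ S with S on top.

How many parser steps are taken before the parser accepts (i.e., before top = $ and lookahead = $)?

      Stack             Input                   Action
   1  $ S               false int false true $  expand S -> P false K F
   2  $ F K false P     false int false true $  expand P -> ε
   3  $ F K false       false int false true $  match false
   4  $ F K             int false true $        expand K -> P
   5  $ F P             int false true $        expand P -> ε
   6  $ F               int false true $        expand F -> int P G K
   7  $ K G P int       int false true $        match int
   8  $ K G P           false true $            expand P -> ε
   9  $ K G             false true $            expand G -> P false true
  10  $ K true false P  false true $            expand P -> ε
  11  $ K true false    false true $            match false
  12  $ K true          true $                  match true
  13  $ K               $                       expand K -> P
  14  $ P               $                       expand P -> ε
Accept reached after 14 steps.

14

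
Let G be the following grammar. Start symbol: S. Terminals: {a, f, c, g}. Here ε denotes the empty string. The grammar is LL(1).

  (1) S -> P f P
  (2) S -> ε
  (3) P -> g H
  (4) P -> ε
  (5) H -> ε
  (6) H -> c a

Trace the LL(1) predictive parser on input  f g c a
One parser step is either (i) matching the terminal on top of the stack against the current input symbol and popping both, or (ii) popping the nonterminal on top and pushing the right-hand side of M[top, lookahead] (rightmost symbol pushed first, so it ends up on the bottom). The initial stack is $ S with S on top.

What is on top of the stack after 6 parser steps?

     Stack    Input      Action
  1  $ S      f g c a $  expand S -> P f P
  2  $ P f P  f g c a $  expand P -> ε
  3  $ P f    f g c a $  match f
  4  $ P      g c a $    expand P -> g H
  5  $ H g    g c a $    match g
  6  $ H      c a $      expand H -> c a
Stack after step 6: $ a c (top = c).

c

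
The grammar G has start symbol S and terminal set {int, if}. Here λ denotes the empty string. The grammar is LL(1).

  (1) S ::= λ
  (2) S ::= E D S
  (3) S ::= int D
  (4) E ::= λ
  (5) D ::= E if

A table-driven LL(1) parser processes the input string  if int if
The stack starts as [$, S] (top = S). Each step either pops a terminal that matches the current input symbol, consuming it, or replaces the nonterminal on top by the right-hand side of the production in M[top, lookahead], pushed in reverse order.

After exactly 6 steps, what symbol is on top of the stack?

step 1: stack=$ S  input=if int if $  — expand S ::= E D S
step 2: stack=$ S D E  input=if int if $  — expand E ::= λ
step 3: stack=$ S D  input=if int if $  — expand D ::= E if
step 4: stack=$ S if E  input=if int if $  — expand E ::= λ
step 5: stack=$ S if  input=if int if $  — match if
step 6: stack=$ S  input=int if $  — expand S ::= int D
Stack after step 6: $ D int (top = int).

int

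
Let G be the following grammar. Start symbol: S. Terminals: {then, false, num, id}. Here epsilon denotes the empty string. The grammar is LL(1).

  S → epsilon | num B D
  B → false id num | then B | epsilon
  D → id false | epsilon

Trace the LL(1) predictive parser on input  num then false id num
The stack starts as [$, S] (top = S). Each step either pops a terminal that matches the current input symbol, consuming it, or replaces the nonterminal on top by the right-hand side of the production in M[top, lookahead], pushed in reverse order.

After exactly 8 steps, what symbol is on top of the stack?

D

step 1: stack=$ S  input=num then false id num $  — expand S → num B D
step 2: stack=$ D B num  input=num then false id num $  — match num
step 3: stack=$ D B  input=then false id num $  — expand B → then B
step 4: stack=$ D B then  input=then false id num $  — match then
step 5: stack=$ D B  input=false id num $  — expand B → false id num
step 6: stack=$ D num id false  input=false id num $  — match false
step 7: stack=$ D num id  input=id num $  — match id
step 8: stack=$ D num  input=num $  — match num
Stack after step 8: $ D (top = D).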